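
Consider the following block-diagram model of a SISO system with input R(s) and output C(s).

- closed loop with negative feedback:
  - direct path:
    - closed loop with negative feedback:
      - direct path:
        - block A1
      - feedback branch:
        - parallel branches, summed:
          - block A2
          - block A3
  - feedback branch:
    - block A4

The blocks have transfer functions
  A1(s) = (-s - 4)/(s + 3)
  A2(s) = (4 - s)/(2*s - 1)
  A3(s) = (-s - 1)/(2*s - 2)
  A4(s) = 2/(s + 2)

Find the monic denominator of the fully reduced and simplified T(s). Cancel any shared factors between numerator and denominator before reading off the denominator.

Step 1: sum the parallel branches A2, A3; result (-4*s^2 + 9*s - 7)/(4*s^2 - 6*s + 2)
Step 2: reduce the feedback loop with forward A1 and return (A2+A3); result (-4*s^3 - 10*s^2 + 22*s - 8)/(8*s^3 + 13*s^2 - 45*s + 34)
Step 3: feedback reduction of [A1/(1+A1*(A2+A3))], A4; result (-4*s^4 - 18*s^3 + 2*s^2 + 36*s - 16)/(8*s^4 + 21*s^3 - 39*s^2 - 12*s + 52)
Step 3 gives the fully reduced T(s), with no common factor left to cancel. The denominator's leading coefficient is 8, so divide each of its coefficients by 8 to get the monic form.

Therefore the answer is s^4 + 21*s^3/8 - 39*s^2/8 - 3*s/2 + 13/2.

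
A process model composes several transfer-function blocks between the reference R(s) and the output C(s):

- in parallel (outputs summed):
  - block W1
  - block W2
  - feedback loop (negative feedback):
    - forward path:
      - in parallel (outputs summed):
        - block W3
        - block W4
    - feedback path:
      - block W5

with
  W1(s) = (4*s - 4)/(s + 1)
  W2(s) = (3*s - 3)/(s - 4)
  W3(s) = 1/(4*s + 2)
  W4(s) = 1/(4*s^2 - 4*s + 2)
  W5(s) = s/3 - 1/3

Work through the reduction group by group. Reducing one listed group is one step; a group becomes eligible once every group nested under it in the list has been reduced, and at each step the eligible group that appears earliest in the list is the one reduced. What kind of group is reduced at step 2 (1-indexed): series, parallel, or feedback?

The answer is feedback.

Reasoning:
Step 1 - add W3, W4 (parallel)
Step 2 - feedback reduction of (W3+W4), W5
Step 3 - sum the parallel branches W1, W2, [(W3+W4)/(1+(W3+W4)*W5)]
Step 2: feedback.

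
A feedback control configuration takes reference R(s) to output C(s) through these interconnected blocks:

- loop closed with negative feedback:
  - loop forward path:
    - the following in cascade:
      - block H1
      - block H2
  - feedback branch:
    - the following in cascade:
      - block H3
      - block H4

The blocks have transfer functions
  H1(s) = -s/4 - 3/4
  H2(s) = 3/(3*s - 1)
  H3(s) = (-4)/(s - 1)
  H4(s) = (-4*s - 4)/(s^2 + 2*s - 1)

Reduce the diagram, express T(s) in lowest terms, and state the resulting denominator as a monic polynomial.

Step 1: reduce the series chain H1, H2, giving (-3*s - 9)/(12*s - 4)
Step 2: cascade H3, H4, giving (16*s + 16)/(s^3 + s^2 - 3*s + 1)
Step 3: collapse the loop ((H1*H2) forward, (H3*H4) return), giving (-3*s^4 - 12*s^3 + 24*s - 9)/(12*s^4 + 8*s^3 - 88*s^2 - 168*s - 148)
No further cancellation is possible in the step-3 result, so that is T(s). Its denominator becomes monic after dividing by the leading coefficient 12.

Therefore the answer is s^4 + 2*s^3/3 - 22*s^2/3 - 14*s - 37/3.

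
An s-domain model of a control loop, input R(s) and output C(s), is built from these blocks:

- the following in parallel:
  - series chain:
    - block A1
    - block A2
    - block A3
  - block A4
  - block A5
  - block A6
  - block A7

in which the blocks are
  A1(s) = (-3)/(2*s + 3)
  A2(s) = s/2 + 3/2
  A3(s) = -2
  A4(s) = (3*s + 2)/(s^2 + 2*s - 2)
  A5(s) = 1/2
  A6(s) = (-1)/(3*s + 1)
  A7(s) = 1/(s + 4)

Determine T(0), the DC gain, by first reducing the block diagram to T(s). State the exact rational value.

[1] series reduction of A1, A2, A3 = (3*s + 9)/(2*s + 3)
[2] reduce the parallel group (A1*A2*A3), A4, A5, A6, A7 = (24*s^5 + 259*s^4 + 841*s^3 + 748*s^2 - 218*s - 84)/(12*s^5 + 94*s^4 + 210*s^3 + 72*s^2 - 140*s - 48)
Evaluating the step-2 result (the overall T(s)) at s = 0 gives T(0) = -84/(-48) = 7/4.

Answer: 7/4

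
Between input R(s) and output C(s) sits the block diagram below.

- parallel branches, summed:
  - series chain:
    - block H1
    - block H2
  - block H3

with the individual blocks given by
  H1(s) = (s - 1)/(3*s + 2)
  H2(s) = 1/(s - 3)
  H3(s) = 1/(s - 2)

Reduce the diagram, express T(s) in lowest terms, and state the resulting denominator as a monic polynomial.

Answer: s^3 - 13*s^2/3 + 8*s/3 + 4

Working:
(1) cascade H1, H2; result (s - 1)/(3*s^2 - 7*s - 6)
(2) sum the parallel branches (H1*H2), H3; result (4*s^2 - 10*s - 4)/(3*s^3 - 13*s^2 + 8*s + 12)
That last expression is T(s), already simplified. Scaling its denominator by 1/3 (the reciprocal of the leading coefficient) yields the monic denominator.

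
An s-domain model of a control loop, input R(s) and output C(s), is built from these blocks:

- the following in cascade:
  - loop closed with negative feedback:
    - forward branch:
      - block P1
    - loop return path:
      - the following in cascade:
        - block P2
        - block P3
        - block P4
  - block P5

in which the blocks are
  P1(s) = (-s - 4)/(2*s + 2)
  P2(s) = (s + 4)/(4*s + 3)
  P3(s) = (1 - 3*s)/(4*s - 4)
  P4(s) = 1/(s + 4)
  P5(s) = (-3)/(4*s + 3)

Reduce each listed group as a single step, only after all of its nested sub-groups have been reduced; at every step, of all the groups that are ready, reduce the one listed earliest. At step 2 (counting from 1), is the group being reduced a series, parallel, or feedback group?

Step 1: multiply P2, P3, P4 (series)
Step 2: apply the feedback formula to P1, (P2*P3*P4)
Step 3: multiply [P1/(1+P1*(P2*P3*P4))], P5 (series)
Step 2 collapses a feedback group.

Hence the answer: feedback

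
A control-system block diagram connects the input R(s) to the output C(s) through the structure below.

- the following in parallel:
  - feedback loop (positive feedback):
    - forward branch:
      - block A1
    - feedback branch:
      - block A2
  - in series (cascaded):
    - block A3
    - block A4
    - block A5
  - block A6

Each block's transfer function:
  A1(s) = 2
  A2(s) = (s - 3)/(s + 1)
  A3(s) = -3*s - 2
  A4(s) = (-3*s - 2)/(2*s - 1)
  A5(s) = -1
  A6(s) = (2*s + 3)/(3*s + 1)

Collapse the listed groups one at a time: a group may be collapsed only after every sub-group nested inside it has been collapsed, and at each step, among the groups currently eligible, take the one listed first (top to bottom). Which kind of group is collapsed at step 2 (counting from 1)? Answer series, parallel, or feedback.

Answer: series

Working:
Step 1. feedback reduction of A1, A2
Step 2. multiply A3, A4, A5 (series)
Step 3. sum the parallel branches [A1/(1-A1*A2)], (A3*A4*A5), A6
So the answer for step 2 is series.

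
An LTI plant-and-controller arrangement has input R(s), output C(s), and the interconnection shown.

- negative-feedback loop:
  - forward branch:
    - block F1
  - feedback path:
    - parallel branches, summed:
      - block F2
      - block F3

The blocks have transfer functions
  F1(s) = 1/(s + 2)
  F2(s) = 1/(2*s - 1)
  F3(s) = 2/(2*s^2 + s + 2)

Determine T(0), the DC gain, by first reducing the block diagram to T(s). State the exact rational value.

(1) parallel reduction of F2, F3, giving (2*s^2 + 5*s)/(4*s^3 + 3*s - 2)
(2) close the feedback loop around F1, (F2+F3), giving (4*s^3 + 3*s - 2)/(4*s^4 + 8*s^3 + 5*s^2 + 9*s - 4)
Step 2 gives the overall T(s). Then T(0) = -2/(-4) = 1/2.

Answer: 1/2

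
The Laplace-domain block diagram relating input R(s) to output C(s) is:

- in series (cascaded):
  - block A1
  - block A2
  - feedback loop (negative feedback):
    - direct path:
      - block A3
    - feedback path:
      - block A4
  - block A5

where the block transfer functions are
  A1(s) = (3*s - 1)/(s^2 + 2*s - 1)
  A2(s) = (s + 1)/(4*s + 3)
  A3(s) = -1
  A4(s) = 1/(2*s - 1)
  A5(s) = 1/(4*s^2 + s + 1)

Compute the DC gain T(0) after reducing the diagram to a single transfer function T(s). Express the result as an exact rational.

The answer is -1/6.

Reasoning:
1. apply the feedback formula to A3, A4 gives (1 - 2*s)/(2*s - 2)
2. reduce the series chain A1, A2, [A3/(1+A3*A4)], A5 gives (-6*s^3 - s^2 + 4*s - 1)/(32*s^6 + 64*s^5 - 50*s^4 - 44*s^3 - 4*s^2 - 4*s + 6)
The step-2 result is T(s). Setting s = 0: T(0) = -1/6.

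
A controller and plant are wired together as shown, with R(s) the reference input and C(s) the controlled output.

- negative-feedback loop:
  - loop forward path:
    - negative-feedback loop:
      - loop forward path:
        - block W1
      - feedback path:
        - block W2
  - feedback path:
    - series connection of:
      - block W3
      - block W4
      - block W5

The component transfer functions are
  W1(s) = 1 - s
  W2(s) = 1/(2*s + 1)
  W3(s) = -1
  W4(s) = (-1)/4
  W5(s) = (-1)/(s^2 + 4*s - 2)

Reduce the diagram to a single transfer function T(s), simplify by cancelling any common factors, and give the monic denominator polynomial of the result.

(1) apply the feedback formula to W1, W2; result (-2*s^2 + s + 1)/(s + 2)
(2) combine W3, W4, W5 in series; result (-1)/(4*s^2 + 16*s - 8)
(3) reduce the feedback loop with forward [W1/(1+W1*W2)] and return (W3*W4*W5); result (-8*s^4 - 28*s^3 + 36*s^2 + 8*s - 8)/(4*s^3 + 26*s^2 + 23*s - 17)
T(s) is the step-3 result (common factors already cancelled). Leading coefficient of the denominator: 4. Divide through by 4 for the monic polynomial.

Answer: s^3 + 13*s^2/2 + 23*s/4 - 17/4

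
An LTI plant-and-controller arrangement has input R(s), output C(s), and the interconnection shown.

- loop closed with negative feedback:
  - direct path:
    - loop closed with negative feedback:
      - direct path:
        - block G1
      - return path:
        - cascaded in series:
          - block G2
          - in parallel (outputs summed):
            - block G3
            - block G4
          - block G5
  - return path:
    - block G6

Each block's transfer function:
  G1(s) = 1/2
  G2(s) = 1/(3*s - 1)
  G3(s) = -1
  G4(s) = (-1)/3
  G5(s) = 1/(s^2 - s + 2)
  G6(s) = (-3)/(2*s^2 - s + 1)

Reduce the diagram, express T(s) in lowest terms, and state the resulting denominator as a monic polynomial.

Step 1: reduce the parallel group G3, G4 = (-4)/3
Step 2: reduce the series chain G2, (G3+G4), G5 = (-4)/(9*s^3 - 12*s^2 + 21*s - 6)
Step 3: apply the feedback formula to G1, (G2*(G3+G4)*G5) = (9*s^3 - 12*s^2 + 21*s - 6)/(18*s^3 - 24*s^2 + 42*s - 16)
Step 4: feedback reduction of [G1/(1+G1*(G2*(G3+G4)*G5))], G6 = (18*s^5 - 33*s^4 + 63*s^3 - 45*s^2 + 27*s - 6)/(36*s^5 - 66*s^4 + 99*s^3 - 62*s^2 - 5*s + 2)
The result of step 4 is T(s) in lowest terms. Its denominator has leading coefficient 36; dividing the denominator through by 36 makes it monic.

Hence the answer: s^5 - 11*s^4/6 + 11*s^3/4 - 31*s^2/18 - 5*s/36 + 1/18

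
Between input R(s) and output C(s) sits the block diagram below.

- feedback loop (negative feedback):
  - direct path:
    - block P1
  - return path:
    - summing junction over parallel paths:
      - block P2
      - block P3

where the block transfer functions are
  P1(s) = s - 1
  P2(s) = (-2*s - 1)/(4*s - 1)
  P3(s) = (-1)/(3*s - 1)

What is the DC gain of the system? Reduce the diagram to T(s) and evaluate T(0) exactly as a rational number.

1. reduce the parallel group P2, P3 gives (-6*s^2 - 5*s + 2)/(12*s^2 - 7*s + 1)
2. collapse the loop (P1 forward, (P2+P3) return) gives (-12*s^3 + 19*s^2 - 8*s + 1)/(6*s^3 - 13*s^2 + 1)
That last expression is T(s); at s = 0 only the constant terms survive, so T(0) = 1/1 = 1.

Answer: 1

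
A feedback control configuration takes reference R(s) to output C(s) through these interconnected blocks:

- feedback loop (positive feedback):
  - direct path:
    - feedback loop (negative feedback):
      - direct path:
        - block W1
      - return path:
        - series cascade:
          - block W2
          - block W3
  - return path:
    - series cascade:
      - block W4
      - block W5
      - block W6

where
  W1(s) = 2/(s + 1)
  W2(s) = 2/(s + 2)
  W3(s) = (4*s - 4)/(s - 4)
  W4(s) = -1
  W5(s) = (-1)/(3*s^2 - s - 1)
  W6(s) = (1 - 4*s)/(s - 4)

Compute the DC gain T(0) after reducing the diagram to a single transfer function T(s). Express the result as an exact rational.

1. multiply W2, W3 (series) gives (8*s - 8)/(s^2 - 2*s - 8)
2. feedback reduction of W1, (W2*W3) gives (2*s^2 - 4*s - 16)/(s^3 - s^2 + 6*s - 24)
3. combine W4, W5, W6 in series gives (1 - 4*s)/(3*s^3 - 13*s^2 + 3*s + 4)
4. feedback reduction of [W1/(1+W1*(W2*W3))], (W4*W5*W6) gives (6*s^4 - 14*s^3 - 46*s^2 + 20*s + 16)/(3*s^5 - 4*s^4 + 18*s^3 - 69*s^2 + 32*s + 20)
The step-4 result is T(s). Setting s = 0: T(0) = 16/20 = 4/5.

Hence the answer: 4/5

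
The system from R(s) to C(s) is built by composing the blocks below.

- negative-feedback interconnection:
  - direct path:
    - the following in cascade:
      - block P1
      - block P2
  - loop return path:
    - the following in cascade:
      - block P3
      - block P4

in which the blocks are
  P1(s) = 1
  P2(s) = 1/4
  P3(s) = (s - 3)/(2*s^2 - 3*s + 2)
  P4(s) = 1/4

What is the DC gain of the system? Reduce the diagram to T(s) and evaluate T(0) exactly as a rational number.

Reducing step by step:

Step 1: combine P1, P2 in series -> 1/4
Step 2: multiply P3, P4 (series) -> (s - 3)/(8*s^2 - 12*s + 8)
Step 3: close the feedback loop around (P1*P2), (P3*P4) -> (8*s^2 - 12*s + 8)/(32*s^2 - 47*s + 29)
Evaluating the step-3 result (the overall T(s)) at s = 0 gives T(0) = 8/29.

Answer: 8/29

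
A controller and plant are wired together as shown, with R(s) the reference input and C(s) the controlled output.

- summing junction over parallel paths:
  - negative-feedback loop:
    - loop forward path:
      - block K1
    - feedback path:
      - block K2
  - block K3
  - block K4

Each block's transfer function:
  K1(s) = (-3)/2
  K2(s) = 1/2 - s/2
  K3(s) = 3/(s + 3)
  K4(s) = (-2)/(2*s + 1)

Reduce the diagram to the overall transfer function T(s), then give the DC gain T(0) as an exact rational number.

The answer is -7.

Reasoning:
Step 1 - apply the feedback formula to K1, K2 = (-6)/(3*s + 1)
Step 2 - combine [K1/(1+K1*K2)], K3, K4 in parallel = (-47*s - 21)/(6*s^3 + 23*s^2 + 16*s + 3)
Step 2 gives the overall T(s). Then T(0) = -21/3 = -7.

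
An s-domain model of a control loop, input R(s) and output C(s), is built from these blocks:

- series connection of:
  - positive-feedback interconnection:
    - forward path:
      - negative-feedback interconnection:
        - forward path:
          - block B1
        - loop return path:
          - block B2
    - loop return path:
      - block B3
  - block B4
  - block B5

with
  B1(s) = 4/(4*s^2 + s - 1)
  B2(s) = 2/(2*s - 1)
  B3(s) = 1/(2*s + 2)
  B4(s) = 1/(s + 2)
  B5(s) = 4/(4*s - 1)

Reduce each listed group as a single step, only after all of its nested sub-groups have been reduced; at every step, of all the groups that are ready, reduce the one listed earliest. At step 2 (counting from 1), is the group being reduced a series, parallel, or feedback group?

Step 1. close the feedback loop around B1, B2
Step 2. feedback reduction of [B1/(1+B1*B2)], B3
Step 3. cascade [[B1/(1+B1*B2)]/(1-[B1/(1+B1*B2)]*B3)], B4, B5
Step 2: feedback.

Answer: feedback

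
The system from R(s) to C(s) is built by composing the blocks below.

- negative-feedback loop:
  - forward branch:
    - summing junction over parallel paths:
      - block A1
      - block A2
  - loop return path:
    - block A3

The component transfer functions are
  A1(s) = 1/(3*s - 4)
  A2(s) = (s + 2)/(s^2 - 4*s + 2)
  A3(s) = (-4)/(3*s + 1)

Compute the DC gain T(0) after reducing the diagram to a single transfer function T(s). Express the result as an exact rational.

Answer: -3/8

Working:
1. combine A1, A2 in parallel gives (4*s^2 - 2*s - 6)/(3*s^3 - 16*s^2 + 22*s - 8)
2. close the feedback loop around (A1+A2), A3 gives (12*s^3 - 2*s^2 - 20*s - 6)/(9*s^4 - 45*s^3 + 34*s^2 + 6*s + 16)
Step 2 gives the overall T(s). Then T(0) = -6/16 = -3/8.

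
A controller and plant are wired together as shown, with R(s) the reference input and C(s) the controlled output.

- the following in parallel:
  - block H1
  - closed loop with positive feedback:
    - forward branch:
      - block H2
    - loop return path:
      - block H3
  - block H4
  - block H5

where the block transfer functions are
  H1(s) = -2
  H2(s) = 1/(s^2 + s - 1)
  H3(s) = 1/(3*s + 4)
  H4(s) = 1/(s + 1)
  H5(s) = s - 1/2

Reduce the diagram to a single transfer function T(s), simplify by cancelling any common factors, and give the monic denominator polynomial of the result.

First reduce the diagram to T(s).

(1) collapse the loop (H2 forward, H3 return) -> (3*s + 4)/(3*s^3 + 7*s^2 + s - 5)
(2) sum the parallel branches H1, [H2/(1-H2*H3)], H4, H5 -> (6*s^5 + 5*s^4 - 28*s^3 - 28*s^2 + 26*s + 23)/(6*s^4 + 20*s^3 + 16*s^2 - 8*s - 10)
Step 2 gives the fully reduced T(s), with no common factor left to cancel. The denominator's leading coefficient is 6, so divide each of its coefficients by 6 to get the monic form.

Answer: s^4 + 10*s^3/3 + 8*s^2/3 - 4*s/3 - 5/3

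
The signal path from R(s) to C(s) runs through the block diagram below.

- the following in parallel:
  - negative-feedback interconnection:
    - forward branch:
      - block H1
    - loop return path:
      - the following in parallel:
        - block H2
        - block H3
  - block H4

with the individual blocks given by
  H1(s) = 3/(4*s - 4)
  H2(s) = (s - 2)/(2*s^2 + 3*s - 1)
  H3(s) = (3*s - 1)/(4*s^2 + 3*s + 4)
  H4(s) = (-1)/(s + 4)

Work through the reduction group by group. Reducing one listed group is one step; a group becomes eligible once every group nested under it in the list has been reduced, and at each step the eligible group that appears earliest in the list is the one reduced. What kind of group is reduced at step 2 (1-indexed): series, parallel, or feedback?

[1] combine H2, H3 in parallel
[2] feedback reduction of H1, (H2+H3)
[3] add [H1/(1+H1*(H2+H3))], H4 (parallel)
The group at step 2 is a feedback group.

Hence the answer: feedback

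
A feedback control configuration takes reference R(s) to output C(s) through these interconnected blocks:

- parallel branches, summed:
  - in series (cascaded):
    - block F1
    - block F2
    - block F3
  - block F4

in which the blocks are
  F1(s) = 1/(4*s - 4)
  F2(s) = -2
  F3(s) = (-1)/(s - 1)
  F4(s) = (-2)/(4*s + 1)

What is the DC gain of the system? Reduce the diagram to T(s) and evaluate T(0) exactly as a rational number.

Step 1. cascade F1, F2, F3 -> 1/(2*s^2 - 4*s + 2)
Step 2. sum the parallel branches (F1*F2*F3), F4 -> (-4*s^2 + 12*s - 3)/(8*s^3 - 14*s^2 + 4*s + 2)
DC gain: substitute s = 0 into T(s) from step 2: T(0) = -3/2.

Answer: -3/2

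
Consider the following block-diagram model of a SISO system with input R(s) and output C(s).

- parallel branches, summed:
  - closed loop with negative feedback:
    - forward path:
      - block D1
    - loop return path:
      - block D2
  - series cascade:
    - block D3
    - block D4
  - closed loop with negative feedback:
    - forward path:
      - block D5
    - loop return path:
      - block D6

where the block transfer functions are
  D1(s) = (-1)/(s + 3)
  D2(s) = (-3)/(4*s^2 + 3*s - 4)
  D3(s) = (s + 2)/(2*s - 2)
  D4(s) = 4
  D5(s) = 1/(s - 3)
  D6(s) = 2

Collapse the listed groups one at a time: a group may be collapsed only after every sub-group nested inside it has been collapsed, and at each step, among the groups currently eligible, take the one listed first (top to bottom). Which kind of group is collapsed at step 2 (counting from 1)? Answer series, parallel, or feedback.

Reducing step by step:

Step 1. feedback reduction of D1, D2
Step 2. reduce the series chain D3, D4
Step 3. collapse the loop (D5 forward, D6 return)
Step 4. parallel reduction of [D1/(1+D1*D2)], (D3*D4), [D5/(1+D5*D6)]
The group at step 2 is a series group.

Answer: series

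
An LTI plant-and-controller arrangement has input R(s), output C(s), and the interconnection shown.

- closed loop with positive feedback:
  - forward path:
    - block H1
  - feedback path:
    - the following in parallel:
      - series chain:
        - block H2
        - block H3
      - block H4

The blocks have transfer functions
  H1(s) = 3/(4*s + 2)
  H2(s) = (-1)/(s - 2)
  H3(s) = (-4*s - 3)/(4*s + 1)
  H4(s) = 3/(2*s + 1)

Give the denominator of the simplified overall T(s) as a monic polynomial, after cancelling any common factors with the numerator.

Answer: s^4 - 3*s^3/4 - 31*s^2/8 + 3*s/32 + 5/32

Working:
[1] series reduction of H2, H3; result (4*s + 3)/(4*s^2 - 7*s - 2)
[2] add (H2*H3), H4 (parallel); result (20*s^2 - 11*s - 3)/(8*s^3 - 10*s^2 - 11*s - 2)
[3] close the feedback loop around H1, ((H2*H3)+H4); result (24*s^3 - 30*s^2 - 33*s - 6)/(32*s^4 - 24*s^3 - 124*s^2 + 3*s + 5)
T(s) is the step-3 result (common factors already cancelled). Leading coefficient of the denominator: 32. Divide through by 32 for the monic polynomial.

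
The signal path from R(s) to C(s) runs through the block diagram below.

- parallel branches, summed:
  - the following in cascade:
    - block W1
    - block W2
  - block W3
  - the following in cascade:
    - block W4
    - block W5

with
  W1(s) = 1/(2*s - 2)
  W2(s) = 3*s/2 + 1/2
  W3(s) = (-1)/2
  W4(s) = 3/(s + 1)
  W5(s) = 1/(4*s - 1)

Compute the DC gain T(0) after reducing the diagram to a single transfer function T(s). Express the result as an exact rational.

Answer: -15/4

Working:
Step 1: series reduction of W1, W2 -> (3*s + 1)/(4*s - 4)
Step 2: reduce the series chain W4, W5 -> 3/(4*s^2 + 3*s - 1)
Step 3: add (W1*W2), W3, (W4*W5) (parallel) -> (4*s^3 + 15*s^2 + 20*s - 15)/(16*s^3 - 4*s^2 - 16*s + 4)
Evaluating the step-3 result (the overall T(s)) at s = 0 gives T(0) = -15/4.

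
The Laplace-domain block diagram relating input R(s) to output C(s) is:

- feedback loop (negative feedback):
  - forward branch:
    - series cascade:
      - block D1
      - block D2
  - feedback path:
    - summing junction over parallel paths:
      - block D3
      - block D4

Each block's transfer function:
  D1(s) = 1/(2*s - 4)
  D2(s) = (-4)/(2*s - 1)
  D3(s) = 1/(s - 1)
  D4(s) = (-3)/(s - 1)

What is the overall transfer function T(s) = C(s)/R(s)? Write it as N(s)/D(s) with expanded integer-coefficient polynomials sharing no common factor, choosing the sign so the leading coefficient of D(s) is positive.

1. combine D1, D2 in series, giving (-2)/(2*s^2 - 5*s + 2)
2. combine D3, D4 in parallel, giving (-2)/(s - 1)
3. reduce the feedback loop with forward (D1*D2) and return (D3+D4), which is the overall transfer function T(s) = C(s)/R(s) in lowest terms

Answer: (2 - 2*s)/(2*s^3 - 7*s^2 + 7*s + 2)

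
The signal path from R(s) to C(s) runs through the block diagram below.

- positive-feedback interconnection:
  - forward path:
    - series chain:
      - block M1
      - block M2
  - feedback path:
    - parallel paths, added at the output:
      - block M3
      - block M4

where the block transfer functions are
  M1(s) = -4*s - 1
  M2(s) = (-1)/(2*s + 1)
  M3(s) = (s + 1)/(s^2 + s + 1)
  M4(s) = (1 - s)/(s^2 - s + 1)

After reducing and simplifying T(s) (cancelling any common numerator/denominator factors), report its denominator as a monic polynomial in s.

First reduce the diagram to T(s).

1. reduce the series chain M1, M2; result (4*s + 1)/(2*s + 1)
2. add M3, M4 (parallel); result 2/(s^4 + s^2 + 1)
3. reduce the feedback loop with forward (M1*M2) and return (M3+M4); result (4*s^5 + s^4 + 4*s^3 + s^2 + 4*s + 1)/(2*s^5 + s^4 + 2*s^3 + s^2 - 6*s - 1)
No further cancellation is possible in the step-3 result, so that is T(s). Its denominator becomes monic after dividing by the leading coefficient 2.

Answer: s^5 + s^4/2 + s^3 + s^2/2 - 3*s - 1/2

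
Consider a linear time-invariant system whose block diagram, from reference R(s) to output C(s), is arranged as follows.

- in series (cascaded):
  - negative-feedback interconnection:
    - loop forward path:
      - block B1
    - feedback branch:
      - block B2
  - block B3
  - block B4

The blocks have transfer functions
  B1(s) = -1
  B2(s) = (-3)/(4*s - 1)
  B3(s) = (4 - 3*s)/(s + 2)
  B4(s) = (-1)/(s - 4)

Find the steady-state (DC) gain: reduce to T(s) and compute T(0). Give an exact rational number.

1. apply the feedback formula to B1, B2 -> (1 - 4*s)/(4*s + 2)
2. reduce the series chain [B1/(1+B1*B2)], B3, B4 -> (-12*s^2 + 19*s - 4)/(4*s^3 - 6*s^2 - 36*s - 16)
DC gain: substitute s = 0 into T(s) from step 2: T(0) = -4/(-16) = 1/4.

Hence the answer: 1/4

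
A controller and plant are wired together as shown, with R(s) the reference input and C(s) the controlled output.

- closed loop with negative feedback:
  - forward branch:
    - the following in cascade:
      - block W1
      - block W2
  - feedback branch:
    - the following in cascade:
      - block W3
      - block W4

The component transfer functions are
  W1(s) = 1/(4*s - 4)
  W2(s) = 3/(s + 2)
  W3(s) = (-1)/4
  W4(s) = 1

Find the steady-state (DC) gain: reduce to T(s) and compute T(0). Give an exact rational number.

1. cascade W1, W2, giving 3/(4*s^2 + 4*s - 8)
2. multiply W3, W4 (series), giving (-1)/4
3. close the feedback loop around (W1*W2), (W3*W4), giving 12/(16*s^2 + 16*s - 35)
DC gain: substitute s = 0 into T(s) from step 3: T(0) = 12/(-35) = -12/35.

Therefore the answer is -12/35.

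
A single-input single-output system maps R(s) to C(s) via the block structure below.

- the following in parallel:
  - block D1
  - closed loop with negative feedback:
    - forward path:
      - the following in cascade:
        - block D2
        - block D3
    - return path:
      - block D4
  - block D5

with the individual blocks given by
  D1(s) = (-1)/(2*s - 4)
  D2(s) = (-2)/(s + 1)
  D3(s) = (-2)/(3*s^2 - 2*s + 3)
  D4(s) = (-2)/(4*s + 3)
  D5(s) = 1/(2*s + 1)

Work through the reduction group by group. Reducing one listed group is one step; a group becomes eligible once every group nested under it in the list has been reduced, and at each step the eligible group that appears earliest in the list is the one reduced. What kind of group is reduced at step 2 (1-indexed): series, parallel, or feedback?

1. combine D2, D3 in series
2. close the feedback loop around (D2*D3), D4
3. parallel reduction of D1, [(D2*D3)/(1+(D2*D3)*D4)], D5
Step 2: feedback.

Hence the answer: feedback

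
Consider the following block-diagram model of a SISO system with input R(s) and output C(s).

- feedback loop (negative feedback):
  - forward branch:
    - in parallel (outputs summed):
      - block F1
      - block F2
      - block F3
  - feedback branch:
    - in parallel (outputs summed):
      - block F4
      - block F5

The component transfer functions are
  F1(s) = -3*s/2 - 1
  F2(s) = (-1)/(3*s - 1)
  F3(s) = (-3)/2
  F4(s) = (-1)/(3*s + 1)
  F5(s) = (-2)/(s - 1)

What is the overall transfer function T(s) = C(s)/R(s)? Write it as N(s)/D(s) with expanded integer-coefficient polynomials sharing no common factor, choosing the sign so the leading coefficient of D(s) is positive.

First reduce the diagram to T(s).

[1] combine F1, F2, F3 in parallel: (-9*s^2 - 12*s + 3)/(6*s - 2)
[2] add F4, F5 (parallel): (-7*s - 1)/(3*s^2 - 2*s - 1)
[3] reduce the feedback loop with forward (F1+F2+F3) and return (F4+F5), which is the overall transfer function T(s) = C(s)/R(s) in lowest terms

Answer: (-27*s^4 - 18*s^3 + 42*s^2 + 6*s - 3)/(81*s^3 + 75*s^2 - 11*s - 1)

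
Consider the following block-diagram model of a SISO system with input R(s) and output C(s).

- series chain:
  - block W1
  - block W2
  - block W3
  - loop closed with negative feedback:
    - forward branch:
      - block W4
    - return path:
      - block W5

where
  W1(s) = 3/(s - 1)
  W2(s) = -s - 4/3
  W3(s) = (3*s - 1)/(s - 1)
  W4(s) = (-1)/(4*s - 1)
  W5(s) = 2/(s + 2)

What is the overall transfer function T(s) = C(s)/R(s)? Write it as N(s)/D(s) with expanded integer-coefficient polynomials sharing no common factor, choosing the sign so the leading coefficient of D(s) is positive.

Reducing step by step:

[1] close the feedback loop around W4, W5 = (-s - 2)/(4*s^2 + 7*s - 4)
[2] multiply W1, W2, W3, [W4/(1+W4*W5)] (series), which is the overall transfer function T(s) = C(s)/R(s) in lowest terms

Answer: (9*s^3 + 27*s^2 + 14*s - 8)/(4*s^4 - s^3 - 14*s^2 + 15*s - 4)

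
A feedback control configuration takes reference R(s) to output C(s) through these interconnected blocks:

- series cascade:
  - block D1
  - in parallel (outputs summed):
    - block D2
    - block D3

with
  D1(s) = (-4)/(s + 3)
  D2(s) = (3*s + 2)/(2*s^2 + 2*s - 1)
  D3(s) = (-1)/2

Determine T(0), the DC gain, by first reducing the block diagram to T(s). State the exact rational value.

Step 1. sum the parallel branches D2, D3; result (-2*s^2 + 4*s + 5)/(4*s^2 + 4*s - 2)
Step 2. series reduction of D1, (D2+D3); result (4*s^2 - 8*s - 10)/(2*s^3 + 8*s^2 + 5*s - 3)
The step-2 result is T(s). Setting s = 0: T(0) = -10/(-3) = 10/3.

Answer: 10/3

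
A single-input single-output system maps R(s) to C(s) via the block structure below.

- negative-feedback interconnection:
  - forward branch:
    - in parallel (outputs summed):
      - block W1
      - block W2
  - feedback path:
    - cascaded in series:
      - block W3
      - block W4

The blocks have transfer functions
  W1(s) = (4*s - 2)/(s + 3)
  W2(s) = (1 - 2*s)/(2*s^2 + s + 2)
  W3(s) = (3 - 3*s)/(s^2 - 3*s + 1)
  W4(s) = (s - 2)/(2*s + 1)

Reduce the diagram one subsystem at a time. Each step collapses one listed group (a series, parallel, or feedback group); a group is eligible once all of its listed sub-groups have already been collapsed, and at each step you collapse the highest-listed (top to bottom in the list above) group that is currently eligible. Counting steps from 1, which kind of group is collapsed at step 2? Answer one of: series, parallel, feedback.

[1] add W1, W2 (parallel)
[2] reduce the series chain W3, W4
[3] reduce the feedback loop with forward (W1+W2) and return (W3*W4)
Step 2: series.

Therefore the answer is series.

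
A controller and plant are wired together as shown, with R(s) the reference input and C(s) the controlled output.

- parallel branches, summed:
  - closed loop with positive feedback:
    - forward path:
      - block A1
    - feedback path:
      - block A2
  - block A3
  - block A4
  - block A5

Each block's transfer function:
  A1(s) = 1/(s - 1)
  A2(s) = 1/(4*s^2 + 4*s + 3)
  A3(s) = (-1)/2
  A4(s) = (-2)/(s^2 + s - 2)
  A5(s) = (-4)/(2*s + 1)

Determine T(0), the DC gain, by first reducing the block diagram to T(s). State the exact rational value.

Step 1: close the feedback loop around A1, A2: (4*s^2 + 4*s + 3)/(4*s^3 - s - 4)
Step 2: parallel reduction of [A1/(1-A1*A2)], A3, A4, A5: (-8*s^6 - 28*s^5 - 10*s^4 + 87*s^3 + 35*s^2 + 4*s - 68)/(16*s^6 + 24*s^5 - 28*s^4 - 38*s^3 - 18*s^2 + 28*s + 16)
DC gain: substitute s = 0 into T(s) from step 2: T(0) = -68/16 = -17/4.

Hence the answer: -17/4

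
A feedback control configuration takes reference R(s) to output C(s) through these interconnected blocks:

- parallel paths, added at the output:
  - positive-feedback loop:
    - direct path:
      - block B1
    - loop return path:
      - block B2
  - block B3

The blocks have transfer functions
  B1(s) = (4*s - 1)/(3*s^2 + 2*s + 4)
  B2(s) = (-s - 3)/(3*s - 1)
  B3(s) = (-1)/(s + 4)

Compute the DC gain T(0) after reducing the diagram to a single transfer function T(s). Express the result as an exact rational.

[1] feedback reduction of B1, B2, giving (12*s^2 - 7*s + 1)/(9*s^3 + 7*s^2 + 21*s - 7)
[2] sum the parallel branches [B1/(1-B1*B2)], B3, giving (3*s^3 + 34*s^2 - 48*s + 11)/(9*s^4 + 43*s^3 + 49*s^2 + 77*s - 28)
That last expression is T(s); at s = 0 only the constant terms survive, so T(0) = 11/(-28) = -11/28.

Final answer: -11/28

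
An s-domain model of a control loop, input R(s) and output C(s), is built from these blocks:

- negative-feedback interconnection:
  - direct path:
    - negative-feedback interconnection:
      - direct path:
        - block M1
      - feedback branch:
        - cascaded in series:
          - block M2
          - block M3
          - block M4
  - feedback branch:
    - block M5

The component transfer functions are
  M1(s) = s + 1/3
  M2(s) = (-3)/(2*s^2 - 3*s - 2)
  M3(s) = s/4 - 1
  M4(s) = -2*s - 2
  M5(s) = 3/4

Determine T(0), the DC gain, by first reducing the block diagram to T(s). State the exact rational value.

Step 1. reduce the series chain M2, M3, M4 = (3*s^2 - 9*s - 12)/(4*s^2 - 6*s - 4)
Step 2. apply the feedback formula to M1, (M2*M3*M4) = (12*s^3 - 14*s^2 - 18*s - 4)/(9*s^3 - 12*s^2 - 63*s - 24)
Step 3. apply the feedback formula to [M1/(1+M1*(M2*M3*M4))], M5 = (24*s^3 - 28*s^2 - 36*s - 8)/(36*s^3 - 45*s^2 - 153*s - 54)
DC gain: substitute s = 0 into T(s) from step 3: T(0) = -8/(-54) = 4/27.

Hence the answer: 4/27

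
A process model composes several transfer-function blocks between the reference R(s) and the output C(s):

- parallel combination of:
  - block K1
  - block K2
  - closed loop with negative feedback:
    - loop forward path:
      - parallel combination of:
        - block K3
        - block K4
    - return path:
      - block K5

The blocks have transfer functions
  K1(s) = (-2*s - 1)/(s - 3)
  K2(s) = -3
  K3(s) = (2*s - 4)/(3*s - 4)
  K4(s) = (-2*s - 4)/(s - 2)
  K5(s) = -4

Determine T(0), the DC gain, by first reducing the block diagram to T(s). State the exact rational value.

(1) combine K3, K4 in parallel: (-4*s^2 - 12*s + 24)/(3*s^2 - 10*s + 8)
(2) close the feedback loop around (K3+K4), K5: (-4*s^2 - 12*s + 24)/(19*s^2 + 38*s - 88)
(3) reduce the parallel group K1, K2, [(K3+K4)/(1+(K3+K4)*K5)]: (-99*s^3 - 38*s^2 + 804*s - 776)/(19*s^3 - 19*s^2 - 202*s + 264)
Step 3 gives the overall T(s). Then T(0) = -776/264 = -97/33.

Therefore the answer is -97/33.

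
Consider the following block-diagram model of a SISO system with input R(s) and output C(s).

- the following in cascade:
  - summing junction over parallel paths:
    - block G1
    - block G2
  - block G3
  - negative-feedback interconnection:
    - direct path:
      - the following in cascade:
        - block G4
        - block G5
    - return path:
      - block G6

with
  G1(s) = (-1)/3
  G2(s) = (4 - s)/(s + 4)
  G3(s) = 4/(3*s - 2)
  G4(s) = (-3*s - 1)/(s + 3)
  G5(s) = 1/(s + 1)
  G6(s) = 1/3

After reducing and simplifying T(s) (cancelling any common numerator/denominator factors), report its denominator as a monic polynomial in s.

The answer is s^4 + 19*s^3/3 + 10*s^2 + 8*s/9 - 64/9.

Reasoning:
Step 1 - parallel reduction of G1, G2 gives (8 - 4*s)/(3*s + 12)
Step 2 - cascade G4, G5 gives (-3*s - 1)/(s^2 + 4*s + 3)
Step 3 - collapse the loop ((G4*G5) forward, G6 return) gives (-9*s - 3)/(3*s^2 + 9*s + 8)
Step 4 - series reduction of (G1+G2), G3, [(G4*G5)/(1+(G4*G5)*G6)] gives (48*s^2 - 80*s - 32)/(9*s^4 + 57*s^3 + 90*s^2 + 8*s - 64)
No further cancellation is possible in the step-4 result, so that is T(s). Its denominator becomes monic after dividing by the leading coefficient 9.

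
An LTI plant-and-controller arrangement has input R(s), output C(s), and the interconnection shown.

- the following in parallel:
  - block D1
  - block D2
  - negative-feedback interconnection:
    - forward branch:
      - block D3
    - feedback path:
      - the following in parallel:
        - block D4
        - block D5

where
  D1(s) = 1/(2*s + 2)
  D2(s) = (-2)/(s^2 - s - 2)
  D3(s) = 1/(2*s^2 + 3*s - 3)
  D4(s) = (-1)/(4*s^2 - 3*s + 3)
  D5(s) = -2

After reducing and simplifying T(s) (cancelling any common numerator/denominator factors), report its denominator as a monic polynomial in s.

Answer: s^6 - s^5/4 - 45*s^4/8 + 35*s^3/8 + 3*s^2/4 - 4*s + 4

Working:
Step 1 - add D4, D5 (parallel), giving (-8*s^2 + 6*s - 7)/(4*s^2 - 3*s + 3)
Step 2 - feedback reduction of D3, (D4+D5), giving (4*s^2 - 3*s + 3)/(8*s^4 + 6*s^3 - 23*s^2 + 24*s - 16)
Step 3 - reduce the parallel group D1, D2, [D3/(1+D3*(D4+D5))], giving (8*s^5 - 34*s^4 - 73*s^3 + 158*s^2 - 154*s + 84)/(16*s^6 - 4*s^5 - 90*s^4 + 70*s^3 + 12*s^2 - 64*s + 64)
The result of step 3 is T(s) in lowest terms. Its denominator has leading coefficient 16; dividing the denominator through by 16 makes it monic.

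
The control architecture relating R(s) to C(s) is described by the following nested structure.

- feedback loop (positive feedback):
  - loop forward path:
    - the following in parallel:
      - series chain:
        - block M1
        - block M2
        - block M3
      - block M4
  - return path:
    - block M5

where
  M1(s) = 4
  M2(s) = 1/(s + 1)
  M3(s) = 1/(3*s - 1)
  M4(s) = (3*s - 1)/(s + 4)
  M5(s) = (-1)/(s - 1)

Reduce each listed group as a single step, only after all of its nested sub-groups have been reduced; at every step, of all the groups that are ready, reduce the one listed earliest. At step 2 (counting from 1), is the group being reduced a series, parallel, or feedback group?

Step 1: combine M1, M2, M3 in series
Step 2: sum the parallel branches (M1*M2*M3), M4
Step 3: collapse the loop (((M1*M2*M3)+M4) forward, M5 return)
The group at step 2 is a parallel group.

Therefore the answer is parallel.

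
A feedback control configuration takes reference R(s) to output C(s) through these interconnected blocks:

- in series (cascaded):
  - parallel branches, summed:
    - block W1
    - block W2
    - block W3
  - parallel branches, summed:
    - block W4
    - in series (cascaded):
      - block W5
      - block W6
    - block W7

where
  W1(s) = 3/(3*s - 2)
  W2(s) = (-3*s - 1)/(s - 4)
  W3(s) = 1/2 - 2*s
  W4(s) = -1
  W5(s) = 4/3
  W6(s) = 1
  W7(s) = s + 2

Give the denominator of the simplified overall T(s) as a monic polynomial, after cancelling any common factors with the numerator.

(1) sum the parallel branches W1, W2, W3 -> (-12*s^3 + 41*s^2 - 34*s - 12)/(6*s^2 - 28*s + 16)
(2) series reduction of W5, W6 -> 4/3
(3) parallel reduction of W4, (W5*W6), W7 -> s + 7/3
(4) multiply (W1+W2+W3), (W4+(W5*W6)+W7) (series) -> (-36*s^4 + 39*s^3 + 185*s^2 - 274*s - 84)/(18*s^2 - 84*s + 48)
That last expression is T(s), already simplified. Scaling its denominator by 1/18 (the reciprocal of the leading coefficient) yields the monic denominator.

Answer: s^2 - 14*s/3 + 8/3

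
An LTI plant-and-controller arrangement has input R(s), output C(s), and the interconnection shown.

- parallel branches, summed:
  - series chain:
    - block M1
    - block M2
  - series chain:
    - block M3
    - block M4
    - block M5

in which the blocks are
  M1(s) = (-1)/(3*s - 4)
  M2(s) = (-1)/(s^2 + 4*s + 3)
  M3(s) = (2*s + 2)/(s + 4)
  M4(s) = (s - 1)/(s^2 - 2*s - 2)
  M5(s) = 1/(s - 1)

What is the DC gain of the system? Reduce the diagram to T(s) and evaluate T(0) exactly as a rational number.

The answer is -1/3.

Reasoning:
Step 1: cascade M1, M2: 1/(3*s^3 + 8*s^2 - 7*s - 12)
Step 2: series reduction of M3, M4, M5: (2*s + 2)/(s^3 + 2*s^2 - 10*s - 8)
Step 3: sum the parallel branches (M1*M2), (M3*M4*M5): (6*s^4 + 23*s^3 + 4*s^2 - 48*s - 32)/(3*s^6 + 14*s^5 - 21*s^4 - 130*s^3 - 18*s^2 + 176*s + 96)
Step 3 gives the overall T(s). Then T(0) = -32/96 = -1/3.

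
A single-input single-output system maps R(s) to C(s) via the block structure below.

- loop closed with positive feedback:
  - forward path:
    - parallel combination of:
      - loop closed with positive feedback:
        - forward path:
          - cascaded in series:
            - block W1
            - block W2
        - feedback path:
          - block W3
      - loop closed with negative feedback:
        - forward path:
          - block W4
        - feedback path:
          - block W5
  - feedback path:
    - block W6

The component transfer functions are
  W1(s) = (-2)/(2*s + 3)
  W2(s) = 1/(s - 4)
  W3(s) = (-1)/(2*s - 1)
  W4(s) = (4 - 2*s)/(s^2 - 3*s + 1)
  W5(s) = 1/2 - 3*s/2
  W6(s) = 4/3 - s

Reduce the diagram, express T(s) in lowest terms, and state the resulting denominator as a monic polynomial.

Answer: s^5 - 20*s^4/3 + 31*s^3/4 + 23*s^2/12 + 179*s/24 - 47/12

Working:
Step 1: cascade W1, W2: (-2)/(2*s^2 - 5*s - 12)
Step 2: collapse the loop ((W1*W2) forward, W3 return): (2 - 4*s)/(4*s^3 - 12*s^2 - 19*s + 10)
Step 3: close the feedback loop around W4, W5: (4 - 2*s)/(4*s^2 - 10*s + 3)
Step 4: combine [(W1*W2)/(1-(W1*W2)*W3)], [W4/(1+W4*W5)] in parallel: (-8*s^4 + 24*s^3 + 38*s^2 - 128*s + 46)/(16*s^5 - 88*s^4 + 56*s^3 + 194*s^2 - 157*s + 30)
Step 5: collapse the loop (([(W1*W2)/(1-(W1*W2)*W3)]+[W4/(1+W4*W5)]) forward, W6 return): (-24*s^4 + 72*s^3 + 114*s^2 - 384*s + 138)/(24*s^5 - 160*s^4 + 186*s^3 + 46*s^2 + 179*s - 94)
No further cancellation is possible in the step-5 result, so that is T(s). Its denominator becomes monic after dividing by the leading coefficient 24.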